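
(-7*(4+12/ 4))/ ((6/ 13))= -637/ 6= -106.17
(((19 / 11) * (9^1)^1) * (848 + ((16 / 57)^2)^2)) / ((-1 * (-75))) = 8951554384 / 50928075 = 175.77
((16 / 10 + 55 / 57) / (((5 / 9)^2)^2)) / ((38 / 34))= 27177849 / 1128125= 24.09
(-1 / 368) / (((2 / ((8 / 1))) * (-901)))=1 / 82892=0.00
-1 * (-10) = 10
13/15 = 0.87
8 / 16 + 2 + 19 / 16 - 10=-101 / 16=-6.31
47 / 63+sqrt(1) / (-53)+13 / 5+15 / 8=694801 / 133560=5.20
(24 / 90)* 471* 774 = 486072 / 5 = 97214.40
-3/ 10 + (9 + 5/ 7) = 9.41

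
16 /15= 1.07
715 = 715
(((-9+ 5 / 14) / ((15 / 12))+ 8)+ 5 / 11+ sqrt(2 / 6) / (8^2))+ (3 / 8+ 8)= sqrt(3) / 192+ 30539 / 3080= 9.92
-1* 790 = -790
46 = 46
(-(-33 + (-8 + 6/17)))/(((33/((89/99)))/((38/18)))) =1168481/499851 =2.34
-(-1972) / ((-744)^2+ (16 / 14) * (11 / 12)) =0.00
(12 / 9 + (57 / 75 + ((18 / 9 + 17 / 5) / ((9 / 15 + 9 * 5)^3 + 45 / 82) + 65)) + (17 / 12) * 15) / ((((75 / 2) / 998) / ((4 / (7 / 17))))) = 97114297370140916 / 4252055889375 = 22839.37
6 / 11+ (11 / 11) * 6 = 72 / 11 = 6.55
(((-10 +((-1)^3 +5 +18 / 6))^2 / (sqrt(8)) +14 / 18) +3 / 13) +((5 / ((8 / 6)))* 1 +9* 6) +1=9* sqrt(2) / 4 +27967 / 468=62.94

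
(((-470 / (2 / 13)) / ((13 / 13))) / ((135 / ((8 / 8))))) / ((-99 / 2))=1222 / 2673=0.46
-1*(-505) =505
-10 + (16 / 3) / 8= -28 / 3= -9.33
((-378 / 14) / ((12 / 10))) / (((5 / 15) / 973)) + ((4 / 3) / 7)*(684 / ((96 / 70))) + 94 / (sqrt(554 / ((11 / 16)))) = -131165 / 2 + 47*sqrt(6094) / 1108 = -65579.19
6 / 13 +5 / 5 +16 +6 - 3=266 / 13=20.46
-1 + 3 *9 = 26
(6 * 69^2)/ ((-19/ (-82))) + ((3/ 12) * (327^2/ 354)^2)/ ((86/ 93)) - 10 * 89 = 13383657942095/ 91007264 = 147061.43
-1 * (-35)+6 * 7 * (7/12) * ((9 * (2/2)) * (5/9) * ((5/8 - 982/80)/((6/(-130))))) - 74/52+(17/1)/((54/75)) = 30978.23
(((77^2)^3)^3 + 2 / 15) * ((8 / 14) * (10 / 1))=1086461394785817894682024297997396296 / 21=51736256894562756889620210000000000.00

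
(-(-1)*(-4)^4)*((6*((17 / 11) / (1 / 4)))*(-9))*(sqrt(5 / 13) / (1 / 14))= -741978.49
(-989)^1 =-989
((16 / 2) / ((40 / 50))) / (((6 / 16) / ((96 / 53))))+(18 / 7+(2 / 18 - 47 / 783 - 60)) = -2636398 / 290493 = -9.08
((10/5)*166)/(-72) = -83/18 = -4.61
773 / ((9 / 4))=3092 / 9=343.56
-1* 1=-1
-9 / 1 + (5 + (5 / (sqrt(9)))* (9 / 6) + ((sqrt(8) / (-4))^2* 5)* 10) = 47 / 2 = 23.50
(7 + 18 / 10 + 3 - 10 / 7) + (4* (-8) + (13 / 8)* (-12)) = -2879 / 70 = -41.13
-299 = -299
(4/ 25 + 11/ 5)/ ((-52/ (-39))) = 177/ 100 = 1.77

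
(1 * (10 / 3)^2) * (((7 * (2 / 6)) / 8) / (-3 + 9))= 175 / 324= 0.54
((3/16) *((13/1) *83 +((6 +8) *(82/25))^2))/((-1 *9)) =-664093/10000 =-66.41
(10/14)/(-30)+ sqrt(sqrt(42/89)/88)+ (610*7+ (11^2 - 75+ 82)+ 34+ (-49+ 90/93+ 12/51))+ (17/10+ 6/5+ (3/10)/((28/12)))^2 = 4393.44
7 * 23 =161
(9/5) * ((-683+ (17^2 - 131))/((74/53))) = -676.82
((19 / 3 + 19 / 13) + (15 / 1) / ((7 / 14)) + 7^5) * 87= 19051463 / 13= 1465497.15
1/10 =0.10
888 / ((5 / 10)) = 1776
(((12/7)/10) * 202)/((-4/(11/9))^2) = 12221/3780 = 3.23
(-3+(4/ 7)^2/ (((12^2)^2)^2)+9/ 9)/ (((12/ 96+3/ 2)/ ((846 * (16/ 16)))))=-123780980689/ 118879488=-1041.23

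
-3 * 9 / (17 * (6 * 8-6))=-9 / 238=-0.04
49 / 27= 1.81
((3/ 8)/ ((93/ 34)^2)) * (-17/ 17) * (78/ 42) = -3757/ 40362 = -0.09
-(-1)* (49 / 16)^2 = 9.38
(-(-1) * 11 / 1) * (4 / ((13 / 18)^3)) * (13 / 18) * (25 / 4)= 89100 / 169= 527.22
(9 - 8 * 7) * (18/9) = -94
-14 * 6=-84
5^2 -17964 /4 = -4466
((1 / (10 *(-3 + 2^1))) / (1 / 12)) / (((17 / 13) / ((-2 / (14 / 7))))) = 78 / 85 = 0.92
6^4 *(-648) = -839808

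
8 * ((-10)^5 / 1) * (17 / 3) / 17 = -266666.67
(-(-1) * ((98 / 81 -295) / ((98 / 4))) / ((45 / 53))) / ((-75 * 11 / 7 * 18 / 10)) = 2522482 / 37889775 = 0.07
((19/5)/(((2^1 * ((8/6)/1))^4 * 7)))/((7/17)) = 0.03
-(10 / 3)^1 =-10 / 3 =-3.33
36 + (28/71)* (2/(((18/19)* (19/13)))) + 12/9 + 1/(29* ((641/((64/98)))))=22061073868/582040179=37.90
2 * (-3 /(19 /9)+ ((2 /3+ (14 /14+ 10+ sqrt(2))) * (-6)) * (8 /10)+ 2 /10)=-128.02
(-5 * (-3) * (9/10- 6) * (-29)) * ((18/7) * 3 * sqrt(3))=29642.56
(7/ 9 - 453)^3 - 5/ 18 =-134838286405/ 1458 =-92481677.92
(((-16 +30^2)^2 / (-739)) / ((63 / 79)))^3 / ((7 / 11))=-2588138714123796659032064 / 706403762194851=-3663823513.74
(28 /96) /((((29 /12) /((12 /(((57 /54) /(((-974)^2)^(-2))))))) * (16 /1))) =0.00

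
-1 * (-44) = 44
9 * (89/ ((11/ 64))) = 4660.36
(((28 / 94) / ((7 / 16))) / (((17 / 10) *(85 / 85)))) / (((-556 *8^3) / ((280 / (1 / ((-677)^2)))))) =-80207575 / 444244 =-180.55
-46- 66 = -112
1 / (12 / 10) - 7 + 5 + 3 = 11 / 6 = 1.83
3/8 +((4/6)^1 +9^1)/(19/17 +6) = 5033/2904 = 1.73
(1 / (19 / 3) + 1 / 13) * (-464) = -26912 / 247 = -108.96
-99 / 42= -33 / 14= -2.36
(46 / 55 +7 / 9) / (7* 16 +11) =799 / 60885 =0.01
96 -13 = 83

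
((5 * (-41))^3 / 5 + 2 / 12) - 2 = -10338161 / 6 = -1723026.83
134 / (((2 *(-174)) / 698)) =-23383 / 87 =-268.77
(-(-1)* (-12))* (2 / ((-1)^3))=24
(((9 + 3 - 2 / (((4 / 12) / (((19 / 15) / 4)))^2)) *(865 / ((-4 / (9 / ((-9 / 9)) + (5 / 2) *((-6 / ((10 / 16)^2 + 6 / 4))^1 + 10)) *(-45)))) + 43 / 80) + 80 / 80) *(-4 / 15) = -172810271 / 1633500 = -105.79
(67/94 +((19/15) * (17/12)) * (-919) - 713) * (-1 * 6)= 19977289/1410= 14168.29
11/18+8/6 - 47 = -811/18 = -45.06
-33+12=-21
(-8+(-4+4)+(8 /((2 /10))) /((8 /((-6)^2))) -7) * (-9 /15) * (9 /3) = -297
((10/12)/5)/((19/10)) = 5/57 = 0.09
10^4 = 10000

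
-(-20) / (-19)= -20 / 19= -1.05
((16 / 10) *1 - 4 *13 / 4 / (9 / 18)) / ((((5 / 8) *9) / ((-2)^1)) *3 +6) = 1952 / 195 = 10.01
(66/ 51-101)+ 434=5683/ 17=334.29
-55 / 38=-1.45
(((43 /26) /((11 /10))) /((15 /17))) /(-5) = -731 /2145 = -0.34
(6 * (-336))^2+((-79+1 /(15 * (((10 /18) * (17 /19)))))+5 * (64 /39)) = 67363871998 /16575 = 4064185.34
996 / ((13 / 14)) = 13944 / 13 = 1072.62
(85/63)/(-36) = -85/2268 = -0.04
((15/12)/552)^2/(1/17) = 425/4875264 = 0.00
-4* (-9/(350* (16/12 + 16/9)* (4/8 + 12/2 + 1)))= 27/6125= 0.00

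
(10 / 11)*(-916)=-9160 / 11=-832.73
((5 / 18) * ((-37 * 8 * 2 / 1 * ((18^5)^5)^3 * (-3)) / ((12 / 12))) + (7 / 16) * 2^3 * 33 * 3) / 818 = 8429950796253787672492251000000000000000000000000000000000000000000000000000000000000000000000.00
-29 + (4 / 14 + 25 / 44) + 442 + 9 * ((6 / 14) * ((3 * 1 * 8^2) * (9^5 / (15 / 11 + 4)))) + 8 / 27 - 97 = 571485899561 / 70092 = 8153368.42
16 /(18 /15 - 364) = -40 /907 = -0.04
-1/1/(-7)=0.14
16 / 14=8 / 7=1.14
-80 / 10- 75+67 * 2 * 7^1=855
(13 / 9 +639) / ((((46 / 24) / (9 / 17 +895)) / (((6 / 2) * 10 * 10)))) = 35100454400 / 391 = 89770983.12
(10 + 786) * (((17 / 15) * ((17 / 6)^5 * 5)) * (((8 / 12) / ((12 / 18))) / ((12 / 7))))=33623633617 / 69984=480447.44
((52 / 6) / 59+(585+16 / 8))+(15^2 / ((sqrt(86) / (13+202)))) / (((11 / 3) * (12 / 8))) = 103925 / 177+1125 * sqrt(86) / 11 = 1535.59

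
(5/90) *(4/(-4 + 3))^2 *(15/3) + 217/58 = 8.19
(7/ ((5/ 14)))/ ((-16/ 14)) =-343/ 20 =-17.15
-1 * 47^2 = -2209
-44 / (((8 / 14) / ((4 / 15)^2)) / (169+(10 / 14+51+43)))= -1443.98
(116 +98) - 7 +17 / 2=431 / 2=215.50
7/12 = 0.58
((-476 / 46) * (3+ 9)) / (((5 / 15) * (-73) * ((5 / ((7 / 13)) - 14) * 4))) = -4998 / 18469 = -0.27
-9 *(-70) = 630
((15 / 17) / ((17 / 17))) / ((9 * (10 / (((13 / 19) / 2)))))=13 / 3876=0.00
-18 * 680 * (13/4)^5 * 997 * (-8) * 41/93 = 3870222710055/248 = 15605736734.09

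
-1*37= -37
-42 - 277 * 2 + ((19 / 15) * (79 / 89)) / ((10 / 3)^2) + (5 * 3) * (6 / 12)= -26183747 / 44500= -588.40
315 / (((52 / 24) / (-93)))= -175770 / 13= -13520.77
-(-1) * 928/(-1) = -928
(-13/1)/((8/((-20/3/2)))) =65/12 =5.42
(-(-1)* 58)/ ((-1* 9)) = -58/ 9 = -6.44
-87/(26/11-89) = 957/953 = 1.00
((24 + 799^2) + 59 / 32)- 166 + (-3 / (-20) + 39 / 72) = 306365537 / 480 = 638261.54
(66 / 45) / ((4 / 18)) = 33 / 5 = 6.60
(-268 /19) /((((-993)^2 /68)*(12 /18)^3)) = -6834 /2081659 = -0.00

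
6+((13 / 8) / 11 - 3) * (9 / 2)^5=-14804403 / 2816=-5257.25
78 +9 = 87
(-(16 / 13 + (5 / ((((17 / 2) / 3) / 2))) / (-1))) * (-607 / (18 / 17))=-154178 / 117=-1317.76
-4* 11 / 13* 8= -27.08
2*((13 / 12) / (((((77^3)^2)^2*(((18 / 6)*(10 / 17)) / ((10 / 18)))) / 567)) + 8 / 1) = 397164695057952764781213 / 24822793441122047798812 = 16.00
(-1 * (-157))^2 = 24649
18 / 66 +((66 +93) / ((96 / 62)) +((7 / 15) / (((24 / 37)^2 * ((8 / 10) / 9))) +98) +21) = 1980533 / 8448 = 234.44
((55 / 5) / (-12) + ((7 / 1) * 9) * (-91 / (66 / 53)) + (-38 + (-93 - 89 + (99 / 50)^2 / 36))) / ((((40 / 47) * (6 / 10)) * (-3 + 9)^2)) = -74829243461 / 285120000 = -262.45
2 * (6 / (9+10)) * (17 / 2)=102 / 19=5.37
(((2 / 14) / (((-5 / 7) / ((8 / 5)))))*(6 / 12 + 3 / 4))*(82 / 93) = -164 / 465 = -0.35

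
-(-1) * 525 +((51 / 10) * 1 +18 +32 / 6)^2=1200109 / 900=1333.45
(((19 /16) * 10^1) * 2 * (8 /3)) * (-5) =-950 /3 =-316.67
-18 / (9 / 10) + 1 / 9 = -179 / 9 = -19.89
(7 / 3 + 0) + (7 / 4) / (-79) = 2191 / 948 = 2.31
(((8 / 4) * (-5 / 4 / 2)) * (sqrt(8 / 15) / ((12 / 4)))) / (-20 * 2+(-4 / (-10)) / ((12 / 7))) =0.01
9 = 9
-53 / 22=-2.41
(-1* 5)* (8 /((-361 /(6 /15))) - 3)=5431 /361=15.04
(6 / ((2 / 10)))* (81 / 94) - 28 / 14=1121 / 47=23.85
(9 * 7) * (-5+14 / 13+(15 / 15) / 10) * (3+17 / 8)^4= -88477402671 / 532480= -166160.99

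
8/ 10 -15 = -71/ 5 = -14.20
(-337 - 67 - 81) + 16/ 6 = -1447/ 3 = -482.33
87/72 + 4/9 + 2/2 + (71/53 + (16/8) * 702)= 1407.99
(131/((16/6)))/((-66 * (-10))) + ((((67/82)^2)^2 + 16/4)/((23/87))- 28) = -1270748204697/114386805280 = -11.11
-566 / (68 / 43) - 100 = -15569 / 34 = -457.91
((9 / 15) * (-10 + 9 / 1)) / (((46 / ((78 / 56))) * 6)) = -39 / 12880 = -0.00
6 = 6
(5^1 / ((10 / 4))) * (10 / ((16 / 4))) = 5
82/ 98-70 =-3389/ 49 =-69.16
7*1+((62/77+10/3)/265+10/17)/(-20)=72531649/10406550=6.97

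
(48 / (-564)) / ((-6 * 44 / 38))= 19 / 1551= 0.01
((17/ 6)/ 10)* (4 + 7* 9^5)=7026899/ 60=117114.98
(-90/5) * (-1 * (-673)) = -12114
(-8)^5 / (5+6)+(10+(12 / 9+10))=-97600 / 33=-2957.58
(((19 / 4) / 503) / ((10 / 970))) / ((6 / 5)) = 9215 / 12072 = 0.76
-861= -861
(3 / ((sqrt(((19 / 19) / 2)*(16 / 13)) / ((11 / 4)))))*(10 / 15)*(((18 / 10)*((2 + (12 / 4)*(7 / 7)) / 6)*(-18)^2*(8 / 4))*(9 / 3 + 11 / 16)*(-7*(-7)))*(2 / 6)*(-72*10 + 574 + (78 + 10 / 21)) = -86966649*sqrt(26) / 16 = -27715290.02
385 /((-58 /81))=-31185 /58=-537.67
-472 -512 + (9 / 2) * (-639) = -7719 / 2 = -3859.50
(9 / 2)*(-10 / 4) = -45 / 4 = -11.25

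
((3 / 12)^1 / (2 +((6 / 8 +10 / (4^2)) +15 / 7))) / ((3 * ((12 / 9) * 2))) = 7 / 1236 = 0.01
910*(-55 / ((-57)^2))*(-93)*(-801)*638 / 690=-8810011210 / 8303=-1061063.62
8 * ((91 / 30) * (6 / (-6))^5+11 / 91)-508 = -725224 / 1365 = -531.30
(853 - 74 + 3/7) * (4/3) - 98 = 19766/21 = 941.24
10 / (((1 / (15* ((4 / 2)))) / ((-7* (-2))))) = 4200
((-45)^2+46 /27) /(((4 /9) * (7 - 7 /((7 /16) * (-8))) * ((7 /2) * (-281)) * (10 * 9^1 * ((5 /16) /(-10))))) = 437768 /2389905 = 0.18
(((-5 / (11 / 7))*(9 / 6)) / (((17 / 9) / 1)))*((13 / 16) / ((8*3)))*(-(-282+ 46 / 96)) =-18445245 / 765952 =-24.08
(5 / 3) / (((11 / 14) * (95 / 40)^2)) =4480 / 11913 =0.38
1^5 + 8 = 9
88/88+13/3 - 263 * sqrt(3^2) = -2351/3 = -783.67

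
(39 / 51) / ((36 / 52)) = 169 / 153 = 1.10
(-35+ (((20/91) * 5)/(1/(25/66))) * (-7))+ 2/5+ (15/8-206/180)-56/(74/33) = -117630683/1904760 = -61.76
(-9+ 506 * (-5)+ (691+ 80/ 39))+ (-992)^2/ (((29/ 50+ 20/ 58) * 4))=4605221176/ 17433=264166.88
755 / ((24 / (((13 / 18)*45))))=49075 / 48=1022.40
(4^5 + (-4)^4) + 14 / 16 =10247 / 8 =1280.88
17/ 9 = 1.89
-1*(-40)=40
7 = 7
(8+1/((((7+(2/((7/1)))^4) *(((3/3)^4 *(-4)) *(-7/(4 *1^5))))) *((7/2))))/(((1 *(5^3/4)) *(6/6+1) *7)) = 269364/14720125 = 0.02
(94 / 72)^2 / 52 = 0.03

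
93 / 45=31 / 15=2.07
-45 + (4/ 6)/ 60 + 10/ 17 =-67933/ 1530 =-44.40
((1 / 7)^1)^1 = 1 / 7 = 0.14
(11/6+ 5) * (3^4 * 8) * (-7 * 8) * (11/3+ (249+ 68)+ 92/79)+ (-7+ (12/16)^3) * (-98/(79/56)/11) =-277398020333/3476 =-79803803.32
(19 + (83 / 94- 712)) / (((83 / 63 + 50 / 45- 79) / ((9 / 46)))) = 4098717 / 2317664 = 1.77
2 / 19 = 0.11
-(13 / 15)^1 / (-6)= 13 / 90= 0.14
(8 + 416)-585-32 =-193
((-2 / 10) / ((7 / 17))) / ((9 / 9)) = -17 / 35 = -0.49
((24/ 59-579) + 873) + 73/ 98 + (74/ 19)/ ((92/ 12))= 747053383/ 2526734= 295.66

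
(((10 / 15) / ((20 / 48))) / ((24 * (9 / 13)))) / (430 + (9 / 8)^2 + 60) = 832 / 4244535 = 0.00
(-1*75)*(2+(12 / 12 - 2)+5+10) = -1200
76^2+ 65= 5841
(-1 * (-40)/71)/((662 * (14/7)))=0.00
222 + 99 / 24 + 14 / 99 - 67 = 126139 / 792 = 159.27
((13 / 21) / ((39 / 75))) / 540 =5 / 2268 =0.00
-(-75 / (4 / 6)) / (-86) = -225 / 172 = -1.31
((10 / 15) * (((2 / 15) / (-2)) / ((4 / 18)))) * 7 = -7 / 5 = -1.40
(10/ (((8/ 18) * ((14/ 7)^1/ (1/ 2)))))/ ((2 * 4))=45/ 64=0.70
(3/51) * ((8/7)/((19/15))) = 120/2261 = 0.05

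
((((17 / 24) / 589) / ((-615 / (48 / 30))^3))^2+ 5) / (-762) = -13198173221148261866456261869 / 2011401598902995108447753906250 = -0.01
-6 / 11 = -0.55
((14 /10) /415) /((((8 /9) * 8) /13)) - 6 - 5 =-1459981 /132800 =-10.99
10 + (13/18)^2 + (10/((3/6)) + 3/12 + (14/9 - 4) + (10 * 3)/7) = 36983/1134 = 32.61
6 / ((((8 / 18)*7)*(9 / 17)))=51 / 14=3.64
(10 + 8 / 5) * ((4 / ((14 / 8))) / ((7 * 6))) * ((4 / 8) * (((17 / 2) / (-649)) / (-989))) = 1972 / 471767835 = 0.00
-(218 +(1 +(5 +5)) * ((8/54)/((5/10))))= -5974/27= -221.26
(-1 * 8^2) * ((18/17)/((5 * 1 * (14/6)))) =-5.81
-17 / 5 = -3.40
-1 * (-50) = 50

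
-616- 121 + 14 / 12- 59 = -4769 / 6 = -794.83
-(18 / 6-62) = 59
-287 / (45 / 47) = -13489 / 45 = -299.76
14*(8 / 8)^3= 14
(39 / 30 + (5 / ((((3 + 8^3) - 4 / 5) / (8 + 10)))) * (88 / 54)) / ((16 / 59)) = 7213871 / 1234080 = 5.85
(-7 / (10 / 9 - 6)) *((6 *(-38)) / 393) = -1197 / 1441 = -0.83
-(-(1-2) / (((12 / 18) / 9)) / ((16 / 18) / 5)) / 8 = -1215 / 128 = -9.49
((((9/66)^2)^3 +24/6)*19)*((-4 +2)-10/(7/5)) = -8616886555/12400927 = -694.86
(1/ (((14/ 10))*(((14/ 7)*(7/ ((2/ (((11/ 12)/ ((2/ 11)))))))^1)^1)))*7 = 0.14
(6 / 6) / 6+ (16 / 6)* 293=1563 / 2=781.50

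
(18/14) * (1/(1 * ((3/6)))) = 18/7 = 2.57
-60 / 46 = -30 / 23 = -1.30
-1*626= -626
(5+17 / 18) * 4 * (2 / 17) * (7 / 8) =749 / 306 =2.45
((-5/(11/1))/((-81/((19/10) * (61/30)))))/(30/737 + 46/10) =77653/16622172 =0.00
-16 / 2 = -8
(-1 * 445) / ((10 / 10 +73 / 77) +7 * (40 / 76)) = -130207 / 1648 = -79.01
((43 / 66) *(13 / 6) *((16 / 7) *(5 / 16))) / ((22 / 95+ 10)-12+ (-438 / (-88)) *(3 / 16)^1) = -98800 / 81837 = -1.21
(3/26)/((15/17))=17/130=0.13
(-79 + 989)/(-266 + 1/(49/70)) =-3185/926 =-3.44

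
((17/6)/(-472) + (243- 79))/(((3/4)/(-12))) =-464431/177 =-2623.90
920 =920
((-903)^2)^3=542158788145462929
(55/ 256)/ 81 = 55/ 20736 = 0.00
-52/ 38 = -1.37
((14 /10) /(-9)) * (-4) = 28 /45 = 0.62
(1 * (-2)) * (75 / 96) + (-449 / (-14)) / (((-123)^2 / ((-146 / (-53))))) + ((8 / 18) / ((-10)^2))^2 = -786348388459 / 505157310000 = -1.56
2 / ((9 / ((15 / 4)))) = 5 / 6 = 0.83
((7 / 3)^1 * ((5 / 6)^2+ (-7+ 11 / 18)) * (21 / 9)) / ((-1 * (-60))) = -2009 / 3888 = -0.52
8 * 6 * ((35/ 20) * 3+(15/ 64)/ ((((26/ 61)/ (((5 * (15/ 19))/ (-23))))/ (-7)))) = 283.71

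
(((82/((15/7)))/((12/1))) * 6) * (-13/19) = -3731/285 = -13.09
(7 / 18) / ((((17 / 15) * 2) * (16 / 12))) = 0.13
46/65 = 0.71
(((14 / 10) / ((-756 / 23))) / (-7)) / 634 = 23 / 2396520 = 0.00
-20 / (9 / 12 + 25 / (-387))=-30960 / 1061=-29.18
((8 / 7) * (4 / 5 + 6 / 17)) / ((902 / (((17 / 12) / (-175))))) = -0.00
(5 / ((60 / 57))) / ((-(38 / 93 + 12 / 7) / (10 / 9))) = -2.49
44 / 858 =2 / 39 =0.05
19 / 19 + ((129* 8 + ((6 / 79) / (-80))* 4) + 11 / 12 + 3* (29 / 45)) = 1636637 / 1580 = 1035.85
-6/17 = -0.35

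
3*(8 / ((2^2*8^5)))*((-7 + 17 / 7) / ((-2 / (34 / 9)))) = 17 / 10752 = 0.00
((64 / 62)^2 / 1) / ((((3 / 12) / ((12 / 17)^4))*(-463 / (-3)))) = 254803968 / 37162084303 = 0.01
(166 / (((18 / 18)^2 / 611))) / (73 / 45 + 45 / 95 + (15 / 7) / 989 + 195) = 514.60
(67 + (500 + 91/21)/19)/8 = 1333/114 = 11.69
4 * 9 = 36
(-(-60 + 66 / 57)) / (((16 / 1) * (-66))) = -559 / 10032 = -0.06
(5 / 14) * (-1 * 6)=-15 / 7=-2.14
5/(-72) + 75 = 5395/72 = 74.93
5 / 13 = 0.38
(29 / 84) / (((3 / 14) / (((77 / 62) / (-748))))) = -203 / 75888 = -0.00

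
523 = 523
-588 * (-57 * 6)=201096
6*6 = 36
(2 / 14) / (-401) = -1 / 2807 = -0.00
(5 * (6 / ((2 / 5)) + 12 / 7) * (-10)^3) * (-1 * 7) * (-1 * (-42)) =24570000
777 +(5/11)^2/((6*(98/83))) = 55284071/71148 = 777.03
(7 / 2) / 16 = 7 / 32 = 0.22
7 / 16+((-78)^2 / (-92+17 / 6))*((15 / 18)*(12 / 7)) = -1162885 / 11984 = -97.04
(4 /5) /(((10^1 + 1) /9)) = 36 /55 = 0.65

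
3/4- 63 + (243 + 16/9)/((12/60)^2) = 218059/36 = 6057.19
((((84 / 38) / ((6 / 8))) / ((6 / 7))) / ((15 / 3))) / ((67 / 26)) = 5096 / 19095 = 0.27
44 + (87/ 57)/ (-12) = 10003/ 228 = 43.87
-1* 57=-57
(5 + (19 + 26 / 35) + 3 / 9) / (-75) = -0.33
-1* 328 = -328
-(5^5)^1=-3125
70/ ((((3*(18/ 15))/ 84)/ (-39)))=-63700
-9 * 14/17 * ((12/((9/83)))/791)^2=-220448/1519511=-0.15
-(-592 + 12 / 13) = 7684 / 13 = 591.08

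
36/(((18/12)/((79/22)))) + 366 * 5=1916.18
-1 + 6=5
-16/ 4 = -4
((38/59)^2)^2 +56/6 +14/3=171728190/12117361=14.17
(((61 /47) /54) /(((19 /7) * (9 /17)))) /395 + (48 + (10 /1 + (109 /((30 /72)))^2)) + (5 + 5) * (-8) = 58639555610683 /857146050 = 68412.56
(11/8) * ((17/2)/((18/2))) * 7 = 1309/144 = 9.09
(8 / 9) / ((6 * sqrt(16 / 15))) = sqrt(15) / 27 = 0.14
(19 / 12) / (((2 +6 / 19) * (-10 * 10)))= -361 / 52800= -0.01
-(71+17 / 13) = -940 / 13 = -72.31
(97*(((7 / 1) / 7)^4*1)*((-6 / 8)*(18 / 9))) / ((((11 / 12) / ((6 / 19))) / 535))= -26816.56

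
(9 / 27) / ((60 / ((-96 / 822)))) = -4 / 6165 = -0.00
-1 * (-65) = 65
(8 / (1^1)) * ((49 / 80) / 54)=49 / 540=0.09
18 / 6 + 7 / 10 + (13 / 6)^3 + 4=17.87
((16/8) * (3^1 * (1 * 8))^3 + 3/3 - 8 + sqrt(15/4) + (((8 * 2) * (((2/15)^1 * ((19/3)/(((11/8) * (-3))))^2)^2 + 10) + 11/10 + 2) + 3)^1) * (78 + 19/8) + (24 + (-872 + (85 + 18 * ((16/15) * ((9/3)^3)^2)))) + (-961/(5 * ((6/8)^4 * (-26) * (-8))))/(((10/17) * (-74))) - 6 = 643 * sqrt(15)/16 + 373983451032619861601/166336805091600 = 2248506.22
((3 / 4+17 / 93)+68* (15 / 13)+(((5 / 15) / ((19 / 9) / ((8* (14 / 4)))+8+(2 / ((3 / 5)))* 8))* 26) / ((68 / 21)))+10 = 89.47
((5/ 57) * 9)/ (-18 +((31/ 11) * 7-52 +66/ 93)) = -5115/ 321119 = -0.02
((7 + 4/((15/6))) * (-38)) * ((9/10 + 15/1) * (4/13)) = -1598.81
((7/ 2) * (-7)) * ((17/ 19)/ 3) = -833/ 114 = -7.31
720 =720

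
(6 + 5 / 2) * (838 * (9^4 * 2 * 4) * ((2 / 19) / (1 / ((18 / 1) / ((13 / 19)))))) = 1035337912.62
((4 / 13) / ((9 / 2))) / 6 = 4 / 351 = 0.01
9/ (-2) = -9/ 2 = -4.50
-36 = -36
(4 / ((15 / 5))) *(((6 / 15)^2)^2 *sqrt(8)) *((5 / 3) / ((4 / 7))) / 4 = 56 *sqrt(2) / 1125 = 0.07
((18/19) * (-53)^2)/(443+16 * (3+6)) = 50562/11153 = 4.53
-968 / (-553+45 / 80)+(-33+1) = -267360 / 8839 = -30.25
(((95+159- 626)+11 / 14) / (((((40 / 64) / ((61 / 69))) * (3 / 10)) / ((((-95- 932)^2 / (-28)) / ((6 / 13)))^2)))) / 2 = -59600654760550558993 / 10224144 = -5829402907524.64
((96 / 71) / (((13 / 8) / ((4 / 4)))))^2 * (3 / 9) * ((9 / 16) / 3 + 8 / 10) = 970752 / 4259645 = 0.23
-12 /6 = -2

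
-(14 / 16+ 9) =-79 / 8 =-9.88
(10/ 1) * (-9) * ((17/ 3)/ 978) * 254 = -21590/ 163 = -132.45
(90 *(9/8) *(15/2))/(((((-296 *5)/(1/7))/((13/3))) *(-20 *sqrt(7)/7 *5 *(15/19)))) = 6669 *sqrt(7)/1657600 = 0.01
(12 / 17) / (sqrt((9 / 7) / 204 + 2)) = 24 * sqrt(113645) / 16235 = 0.50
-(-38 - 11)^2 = -2401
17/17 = 1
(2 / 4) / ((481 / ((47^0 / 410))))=1 / 394420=0.00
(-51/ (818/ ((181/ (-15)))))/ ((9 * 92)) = 3077/ 3386520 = 0.00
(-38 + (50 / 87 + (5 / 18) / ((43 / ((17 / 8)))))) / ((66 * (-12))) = 6717919 / 142217856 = 0.05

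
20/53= 0.38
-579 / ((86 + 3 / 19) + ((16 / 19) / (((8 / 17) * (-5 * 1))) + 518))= -0.96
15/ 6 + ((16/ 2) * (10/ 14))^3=129715/ 686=189.09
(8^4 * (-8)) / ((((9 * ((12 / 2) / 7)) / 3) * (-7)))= 16384 / 9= 1820.44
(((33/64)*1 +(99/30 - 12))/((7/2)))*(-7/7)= 2619/1120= 2.34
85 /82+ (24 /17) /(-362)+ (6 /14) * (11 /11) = 2580869 /1766198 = 1.46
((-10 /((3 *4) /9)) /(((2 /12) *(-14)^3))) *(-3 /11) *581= -2.60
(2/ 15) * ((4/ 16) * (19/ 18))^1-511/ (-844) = 36497/ 56970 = 0.64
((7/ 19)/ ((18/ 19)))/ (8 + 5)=0.03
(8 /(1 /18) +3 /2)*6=873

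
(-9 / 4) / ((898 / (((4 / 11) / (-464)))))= 9 / 4583392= 0.00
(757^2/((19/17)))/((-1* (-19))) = 9741833/361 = 26985.69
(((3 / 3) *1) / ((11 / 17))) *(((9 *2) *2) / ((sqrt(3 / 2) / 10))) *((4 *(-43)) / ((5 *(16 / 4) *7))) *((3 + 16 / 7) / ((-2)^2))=-162282 *sqrt(6) / 539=-737.49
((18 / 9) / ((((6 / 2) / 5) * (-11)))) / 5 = -2 / 33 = -0.06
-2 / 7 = -0.29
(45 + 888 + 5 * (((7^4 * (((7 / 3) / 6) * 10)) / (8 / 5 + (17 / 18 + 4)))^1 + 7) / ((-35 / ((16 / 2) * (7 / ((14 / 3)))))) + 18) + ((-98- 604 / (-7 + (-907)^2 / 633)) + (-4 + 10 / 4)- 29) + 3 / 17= -13400426918753 / 8192816834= -1635.63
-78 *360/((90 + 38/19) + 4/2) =-14040/47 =-298.72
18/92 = 9/46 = 0.20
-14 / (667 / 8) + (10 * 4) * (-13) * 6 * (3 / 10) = -624424 / 667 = -936.17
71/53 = 1.34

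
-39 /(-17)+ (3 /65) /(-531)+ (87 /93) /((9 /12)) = 21471638 /6063135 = 3.54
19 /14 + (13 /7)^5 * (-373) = -276938959 /33614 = -8238.80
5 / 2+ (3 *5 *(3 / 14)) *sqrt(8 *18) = 575 / 14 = 41.07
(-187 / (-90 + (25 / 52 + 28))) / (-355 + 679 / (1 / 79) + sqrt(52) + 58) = 129679264 / 2275754431629-4862 * sqrt(13) / 2275754431629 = 0.00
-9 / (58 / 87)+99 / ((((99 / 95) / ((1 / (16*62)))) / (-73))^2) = -1267107311 / 97422336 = -13.01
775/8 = 96.88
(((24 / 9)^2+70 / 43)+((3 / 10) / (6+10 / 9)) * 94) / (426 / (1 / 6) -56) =1573343 / 309600000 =0.01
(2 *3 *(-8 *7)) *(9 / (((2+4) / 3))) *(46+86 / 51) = -1225728 / 17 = -72101.65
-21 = -21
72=72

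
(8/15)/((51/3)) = 8/255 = 0.03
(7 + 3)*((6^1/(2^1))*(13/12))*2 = 65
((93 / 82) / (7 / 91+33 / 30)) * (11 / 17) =22165 / 35547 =0.62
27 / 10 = 2.70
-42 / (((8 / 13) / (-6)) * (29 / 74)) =30303 / 29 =1044.93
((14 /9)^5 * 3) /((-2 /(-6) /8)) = 4302592 /6561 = 655.78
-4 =-4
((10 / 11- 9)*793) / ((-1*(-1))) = -70577 / 11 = -6416.09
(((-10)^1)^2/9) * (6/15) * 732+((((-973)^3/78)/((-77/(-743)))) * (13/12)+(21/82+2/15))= -20043414566837/162360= -123450446.95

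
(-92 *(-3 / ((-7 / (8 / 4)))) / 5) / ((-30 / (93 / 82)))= 4278 / 7175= 0.60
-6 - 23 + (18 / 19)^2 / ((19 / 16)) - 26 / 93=-18194945 / 637887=-28.52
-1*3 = -3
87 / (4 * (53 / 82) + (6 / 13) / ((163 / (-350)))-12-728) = -2519491 / 21383982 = -0.12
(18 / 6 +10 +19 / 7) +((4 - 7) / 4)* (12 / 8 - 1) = 859 / 56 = 15.34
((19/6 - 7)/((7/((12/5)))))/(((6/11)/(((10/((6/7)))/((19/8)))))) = -2024/171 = -11.84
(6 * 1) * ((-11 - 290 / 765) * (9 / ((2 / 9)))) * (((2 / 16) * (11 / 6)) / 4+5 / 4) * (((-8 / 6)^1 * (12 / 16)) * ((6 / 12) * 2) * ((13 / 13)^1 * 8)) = 3932919 / 136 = 28918.52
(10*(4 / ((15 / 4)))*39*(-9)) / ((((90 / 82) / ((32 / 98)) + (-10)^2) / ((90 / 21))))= -14736384 / 94927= -155.24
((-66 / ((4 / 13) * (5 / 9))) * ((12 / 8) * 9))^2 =10867437009 / 400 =27168592.52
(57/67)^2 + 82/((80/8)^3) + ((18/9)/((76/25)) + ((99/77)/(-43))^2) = 5658649202781/3863724945500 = 1.46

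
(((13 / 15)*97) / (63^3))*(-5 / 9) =-0.00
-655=-655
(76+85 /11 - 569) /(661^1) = -5338 /7271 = -0.73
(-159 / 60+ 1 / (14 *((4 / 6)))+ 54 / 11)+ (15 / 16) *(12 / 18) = 9213 / 3080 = 2.99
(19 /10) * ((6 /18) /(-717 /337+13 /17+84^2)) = 108851 /1212480480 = 0.00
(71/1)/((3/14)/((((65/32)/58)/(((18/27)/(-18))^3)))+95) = 211953105/283598297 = 0.75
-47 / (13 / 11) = -517 / 13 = -39.77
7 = 7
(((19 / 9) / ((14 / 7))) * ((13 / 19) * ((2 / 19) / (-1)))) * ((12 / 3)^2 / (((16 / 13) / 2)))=-338 / 171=-1.98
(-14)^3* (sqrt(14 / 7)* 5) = -19403.01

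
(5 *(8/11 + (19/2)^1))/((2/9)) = 10125/44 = 230.11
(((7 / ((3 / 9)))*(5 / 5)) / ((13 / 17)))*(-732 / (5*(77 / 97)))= -3621204 / 715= -5064.62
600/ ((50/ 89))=1068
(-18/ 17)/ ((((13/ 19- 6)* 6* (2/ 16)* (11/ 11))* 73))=456/ 125341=0.00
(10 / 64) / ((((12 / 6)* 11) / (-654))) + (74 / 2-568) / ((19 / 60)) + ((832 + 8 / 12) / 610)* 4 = -1676.03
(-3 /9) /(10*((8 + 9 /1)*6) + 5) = -1 /3075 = -0.00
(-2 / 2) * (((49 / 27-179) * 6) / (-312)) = -3.41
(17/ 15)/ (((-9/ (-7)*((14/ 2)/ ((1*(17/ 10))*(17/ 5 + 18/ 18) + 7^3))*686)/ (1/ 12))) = 74477/ 13891500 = 0.01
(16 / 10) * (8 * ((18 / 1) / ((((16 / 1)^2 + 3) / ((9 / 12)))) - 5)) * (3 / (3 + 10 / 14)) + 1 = -120619 / 2405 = -50.15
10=10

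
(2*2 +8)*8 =96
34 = 34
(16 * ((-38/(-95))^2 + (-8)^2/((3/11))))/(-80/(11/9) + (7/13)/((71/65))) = -220079552/3805125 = -57.84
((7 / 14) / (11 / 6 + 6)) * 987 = 63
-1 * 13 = -13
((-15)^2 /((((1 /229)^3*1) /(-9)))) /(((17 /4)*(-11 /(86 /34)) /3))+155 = 12548193098845 /3179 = 3947213934.84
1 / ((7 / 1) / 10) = 10 / 7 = 1.43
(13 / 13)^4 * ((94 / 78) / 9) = 47 / 351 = 0.13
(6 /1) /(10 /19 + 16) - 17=-2612 /157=-16.64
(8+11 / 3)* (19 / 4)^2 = 12635 / 48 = 263.23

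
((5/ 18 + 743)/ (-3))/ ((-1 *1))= 13379/ 54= 247.76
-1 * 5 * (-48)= 240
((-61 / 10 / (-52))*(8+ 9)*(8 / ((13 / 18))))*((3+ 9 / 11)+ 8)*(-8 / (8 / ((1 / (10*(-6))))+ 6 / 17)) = 282064 / 64779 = 4.35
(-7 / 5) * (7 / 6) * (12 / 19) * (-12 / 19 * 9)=10584 / 1805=5.86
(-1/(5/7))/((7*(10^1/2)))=-1/25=-0.04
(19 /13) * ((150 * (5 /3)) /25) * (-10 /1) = -1900 /13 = -146.15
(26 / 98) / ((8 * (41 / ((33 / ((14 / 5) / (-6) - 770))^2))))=245025 / 165126508456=0.00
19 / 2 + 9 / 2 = 14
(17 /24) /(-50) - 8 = -9617 /1200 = -8.01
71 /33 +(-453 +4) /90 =-2809 /990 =-2.84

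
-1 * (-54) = 54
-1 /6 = -0.17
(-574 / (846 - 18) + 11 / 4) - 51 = -40525 / 828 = -48.94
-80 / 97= -0.82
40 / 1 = 40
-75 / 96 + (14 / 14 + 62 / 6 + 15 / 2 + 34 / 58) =51889 / 2784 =18.64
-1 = -1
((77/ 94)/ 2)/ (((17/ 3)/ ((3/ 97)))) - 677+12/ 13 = -2724686459/ 4030156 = -676.07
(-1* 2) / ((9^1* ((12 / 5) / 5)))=-25 / 54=-0.46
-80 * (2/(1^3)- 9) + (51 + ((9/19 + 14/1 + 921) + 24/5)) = 1551.27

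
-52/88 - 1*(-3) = 53/22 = 2.41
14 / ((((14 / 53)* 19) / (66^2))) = 230868 / 19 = 12150.95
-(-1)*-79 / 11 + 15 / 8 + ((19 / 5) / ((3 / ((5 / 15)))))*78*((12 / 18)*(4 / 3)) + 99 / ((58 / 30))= 25898999 / 344520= 75.17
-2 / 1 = -2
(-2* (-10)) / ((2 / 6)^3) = 540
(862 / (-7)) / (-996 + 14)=431 / 3437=0.13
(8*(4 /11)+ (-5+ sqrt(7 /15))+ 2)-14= -155 /11+ sqrt(105) /15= -13.41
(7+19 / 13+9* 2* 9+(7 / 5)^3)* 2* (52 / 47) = 2251672 / 5875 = 383.26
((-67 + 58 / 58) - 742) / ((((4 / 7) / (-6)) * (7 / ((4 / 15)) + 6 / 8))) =2828 / 9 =314.22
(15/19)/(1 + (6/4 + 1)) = 30/133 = 0.23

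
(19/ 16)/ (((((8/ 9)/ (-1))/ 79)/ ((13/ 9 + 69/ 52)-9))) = 4375415/ 6656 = 657.36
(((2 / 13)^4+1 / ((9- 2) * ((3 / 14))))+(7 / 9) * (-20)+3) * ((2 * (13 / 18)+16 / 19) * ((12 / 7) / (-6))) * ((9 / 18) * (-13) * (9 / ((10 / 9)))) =-408.91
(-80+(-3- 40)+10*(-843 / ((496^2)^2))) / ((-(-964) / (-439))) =1634053766954001 / 29172506427392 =56.01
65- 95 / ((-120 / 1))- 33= 787 / 24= 32.79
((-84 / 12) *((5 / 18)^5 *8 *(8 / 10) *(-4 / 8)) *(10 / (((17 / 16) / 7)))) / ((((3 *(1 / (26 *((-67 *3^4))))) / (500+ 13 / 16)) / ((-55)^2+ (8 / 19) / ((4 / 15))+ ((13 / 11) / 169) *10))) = -150229496959718750 / 863379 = -174001796383.42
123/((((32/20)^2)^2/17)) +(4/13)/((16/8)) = 16997567/53248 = 319.22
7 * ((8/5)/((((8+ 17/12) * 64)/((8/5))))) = 84/2825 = 0.03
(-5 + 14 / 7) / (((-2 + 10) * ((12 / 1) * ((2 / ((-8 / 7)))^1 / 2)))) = 1 / 28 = 0.04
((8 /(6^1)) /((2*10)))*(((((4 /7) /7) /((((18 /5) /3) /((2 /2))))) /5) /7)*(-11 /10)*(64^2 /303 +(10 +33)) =-7535 /935361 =-0.01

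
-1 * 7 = -7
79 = 79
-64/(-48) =4/3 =1.33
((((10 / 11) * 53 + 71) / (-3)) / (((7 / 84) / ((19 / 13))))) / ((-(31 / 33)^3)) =325510812 / 387283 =840.50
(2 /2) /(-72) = -1 /72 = -0.01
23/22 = 1.05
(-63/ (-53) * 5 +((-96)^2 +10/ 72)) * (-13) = -228744529/ 1908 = -119887.07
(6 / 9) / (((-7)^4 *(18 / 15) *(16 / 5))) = 25 / 345744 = 0.00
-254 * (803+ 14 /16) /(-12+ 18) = -816737 /24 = -34030.71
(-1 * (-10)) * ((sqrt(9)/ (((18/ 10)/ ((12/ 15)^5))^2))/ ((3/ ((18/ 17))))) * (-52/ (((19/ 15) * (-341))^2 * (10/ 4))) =-436207616/ 11150257765625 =-0.00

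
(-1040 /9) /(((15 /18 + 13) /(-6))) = 4160 /83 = 50.12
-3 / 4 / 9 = -1 / 12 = -0.08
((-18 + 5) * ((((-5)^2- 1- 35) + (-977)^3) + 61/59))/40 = 303086823.96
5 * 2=10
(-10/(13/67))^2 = 448900/169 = 2656.21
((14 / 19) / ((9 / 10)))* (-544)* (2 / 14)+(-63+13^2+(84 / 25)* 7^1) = 281698 / 4275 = 65.89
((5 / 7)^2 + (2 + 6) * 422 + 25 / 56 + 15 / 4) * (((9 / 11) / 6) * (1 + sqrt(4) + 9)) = 11927133 / 2156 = 5532.07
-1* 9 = -9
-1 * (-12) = 12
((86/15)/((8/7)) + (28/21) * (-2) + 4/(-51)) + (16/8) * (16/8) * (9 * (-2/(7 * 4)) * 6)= -93941/7140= -13.16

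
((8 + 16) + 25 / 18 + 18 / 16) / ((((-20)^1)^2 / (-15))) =-1909 / 1920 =-0.99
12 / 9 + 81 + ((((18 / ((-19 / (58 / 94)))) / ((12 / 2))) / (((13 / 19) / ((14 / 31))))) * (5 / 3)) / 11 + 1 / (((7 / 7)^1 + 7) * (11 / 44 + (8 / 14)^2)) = 11659820779 / 141261978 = 82.54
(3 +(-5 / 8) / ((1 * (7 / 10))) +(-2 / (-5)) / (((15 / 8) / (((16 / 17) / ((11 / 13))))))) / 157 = 920659 / 61653900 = 0.01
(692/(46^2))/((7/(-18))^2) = 56052/25921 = 2.16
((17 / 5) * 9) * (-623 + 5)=-94554 / 5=-18910.80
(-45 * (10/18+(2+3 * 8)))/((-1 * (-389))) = -1195/389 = -3.07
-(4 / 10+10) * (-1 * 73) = 3796 / 5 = 759.20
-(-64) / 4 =16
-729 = -729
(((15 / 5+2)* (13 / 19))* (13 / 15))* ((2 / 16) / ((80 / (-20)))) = -0.09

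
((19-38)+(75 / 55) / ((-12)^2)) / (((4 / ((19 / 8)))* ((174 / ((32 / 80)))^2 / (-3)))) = 190513 / 1065715200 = 0.00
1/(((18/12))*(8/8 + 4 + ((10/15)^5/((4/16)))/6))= 0.13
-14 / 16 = -7 / 8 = -0.88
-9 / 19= -0.47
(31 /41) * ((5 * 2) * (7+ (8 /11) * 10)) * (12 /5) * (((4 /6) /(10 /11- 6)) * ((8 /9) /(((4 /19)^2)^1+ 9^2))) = -28111792 /75570831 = -0.37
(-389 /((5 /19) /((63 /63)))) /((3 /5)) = -7391 /3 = -2463.67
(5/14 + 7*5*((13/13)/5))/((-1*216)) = -103/3024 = -0.03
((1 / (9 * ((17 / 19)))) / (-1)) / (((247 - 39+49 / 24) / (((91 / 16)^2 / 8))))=-157339 / 65815296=-0.00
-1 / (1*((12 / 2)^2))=-1 / 36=-0.03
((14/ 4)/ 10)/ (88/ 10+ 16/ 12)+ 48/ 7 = 29331/ 4256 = 6.89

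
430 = 430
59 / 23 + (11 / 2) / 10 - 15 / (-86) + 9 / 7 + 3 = 1048883 / 138460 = 7.58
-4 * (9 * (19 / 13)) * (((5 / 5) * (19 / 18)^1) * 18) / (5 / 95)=-246924 / 13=-18994.15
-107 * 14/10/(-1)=749/5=149.80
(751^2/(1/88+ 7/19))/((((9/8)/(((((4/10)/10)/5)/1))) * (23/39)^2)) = 1274949076544/41989375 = 30363.61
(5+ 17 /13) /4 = 41 /26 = 1.58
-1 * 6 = -6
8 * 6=48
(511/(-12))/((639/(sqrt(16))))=-511/1917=-0.27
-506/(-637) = 506/637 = 0.79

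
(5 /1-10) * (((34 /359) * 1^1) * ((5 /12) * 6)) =-425 /359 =-1.18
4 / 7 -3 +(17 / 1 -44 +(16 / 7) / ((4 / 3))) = -194 / 7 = -27.71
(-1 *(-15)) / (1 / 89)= 1335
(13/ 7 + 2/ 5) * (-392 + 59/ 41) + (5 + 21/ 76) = -95566617/ 109060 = -876.28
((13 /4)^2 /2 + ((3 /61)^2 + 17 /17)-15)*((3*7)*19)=-414110529 /119072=-3477.82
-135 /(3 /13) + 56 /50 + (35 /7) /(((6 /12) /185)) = 31653 /25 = 1266.12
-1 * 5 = -5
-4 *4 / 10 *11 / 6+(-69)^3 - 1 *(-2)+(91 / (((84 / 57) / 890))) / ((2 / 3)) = -14764421 / 60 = -246073.68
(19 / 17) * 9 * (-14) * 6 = -14364 / 17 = -844.94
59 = 59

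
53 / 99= 0.54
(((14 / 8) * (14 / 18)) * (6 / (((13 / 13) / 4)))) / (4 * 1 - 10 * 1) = -49 / 9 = -5.44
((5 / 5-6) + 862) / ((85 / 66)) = 56562 / 85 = 665.44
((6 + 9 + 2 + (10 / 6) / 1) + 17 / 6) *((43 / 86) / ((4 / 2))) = 43 / 8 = 5.38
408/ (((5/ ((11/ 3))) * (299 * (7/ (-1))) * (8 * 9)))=-187/ 94185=-0.00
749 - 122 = 627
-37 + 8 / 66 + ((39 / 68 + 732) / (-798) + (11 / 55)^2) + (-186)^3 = -96025345575221 / 14922600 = -6434893.76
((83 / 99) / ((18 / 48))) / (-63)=-0.04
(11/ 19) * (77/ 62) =847/ 1178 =0.72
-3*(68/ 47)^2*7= -97104/ 2209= -43.96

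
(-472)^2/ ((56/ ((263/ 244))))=1831006/ 427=4288.07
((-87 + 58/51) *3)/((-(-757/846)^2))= 3134120364/9741833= 321.72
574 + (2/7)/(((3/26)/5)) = 12314/21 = 586.38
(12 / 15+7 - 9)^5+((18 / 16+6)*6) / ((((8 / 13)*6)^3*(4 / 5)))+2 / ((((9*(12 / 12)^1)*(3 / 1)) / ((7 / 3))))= -20800714691 / 16588800000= -1.25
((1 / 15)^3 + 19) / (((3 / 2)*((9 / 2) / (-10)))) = -513008 / 18225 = -28.15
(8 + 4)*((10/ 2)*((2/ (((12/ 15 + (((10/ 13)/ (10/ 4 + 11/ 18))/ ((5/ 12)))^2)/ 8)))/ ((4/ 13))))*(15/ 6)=40369875/ 5963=6770.06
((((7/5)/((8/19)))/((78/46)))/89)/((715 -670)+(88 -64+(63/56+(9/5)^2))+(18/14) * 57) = 107065/712634481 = 0.00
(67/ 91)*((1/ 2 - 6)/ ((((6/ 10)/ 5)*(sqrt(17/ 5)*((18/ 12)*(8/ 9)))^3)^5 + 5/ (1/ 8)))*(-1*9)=336554380655186832882463932037353515625/ 294304374818409096948385833978039407728 - 1028596324524886022400000000000000000*sqrt(85)/ 18394023426150568559274114623627462983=0.63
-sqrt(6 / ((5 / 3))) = -3 * sqrt(10) / 5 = -1.90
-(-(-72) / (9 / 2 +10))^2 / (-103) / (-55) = -20736 / 4764265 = -0.00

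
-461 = -461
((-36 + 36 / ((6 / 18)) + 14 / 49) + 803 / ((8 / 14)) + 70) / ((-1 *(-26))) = 43331 / 728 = 59.52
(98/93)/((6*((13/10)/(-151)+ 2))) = 73990/838953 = 0.09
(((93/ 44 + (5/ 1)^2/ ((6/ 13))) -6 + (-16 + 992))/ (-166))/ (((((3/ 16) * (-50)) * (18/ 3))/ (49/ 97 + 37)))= 246418111/ 59778675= 4.12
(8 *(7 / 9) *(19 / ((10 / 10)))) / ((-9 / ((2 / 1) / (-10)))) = 1064 / 405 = 2.63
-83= -83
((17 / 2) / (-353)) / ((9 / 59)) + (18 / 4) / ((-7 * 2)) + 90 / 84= 7525 / 12708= 0.59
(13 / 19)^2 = 169 / 361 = 0.47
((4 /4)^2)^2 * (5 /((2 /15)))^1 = 75 /2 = 37.50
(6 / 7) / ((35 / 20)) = 24 / 49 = 0.49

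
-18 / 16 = -9 / 8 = -1.12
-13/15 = -0.87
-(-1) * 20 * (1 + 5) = 120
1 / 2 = 0.50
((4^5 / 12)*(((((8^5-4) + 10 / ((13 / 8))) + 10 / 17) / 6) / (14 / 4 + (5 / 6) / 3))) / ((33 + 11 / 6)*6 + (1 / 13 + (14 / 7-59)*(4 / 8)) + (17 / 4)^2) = 7416150016 / 11940613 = 621.09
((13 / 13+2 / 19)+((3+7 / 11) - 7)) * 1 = -472 / 209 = -2.26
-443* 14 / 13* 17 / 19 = -105434 / 247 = -426.86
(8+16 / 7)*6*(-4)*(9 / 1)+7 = -15503 / 7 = -2214.71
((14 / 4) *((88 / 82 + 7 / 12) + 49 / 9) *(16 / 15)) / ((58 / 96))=2347744 / 53505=43.88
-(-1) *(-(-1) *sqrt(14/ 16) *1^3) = sqrt(14)/ 4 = 0.94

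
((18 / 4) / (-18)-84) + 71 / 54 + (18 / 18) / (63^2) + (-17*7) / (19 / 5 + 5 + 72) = -67672865 / 801738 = -84.41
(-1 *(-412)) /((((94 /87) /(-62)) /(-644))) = 715589616 /47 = 15225310.98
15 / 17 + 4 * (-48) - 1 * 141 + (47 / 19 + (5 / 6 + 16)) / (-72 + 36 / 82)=-1889985593 / 5686092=-332.39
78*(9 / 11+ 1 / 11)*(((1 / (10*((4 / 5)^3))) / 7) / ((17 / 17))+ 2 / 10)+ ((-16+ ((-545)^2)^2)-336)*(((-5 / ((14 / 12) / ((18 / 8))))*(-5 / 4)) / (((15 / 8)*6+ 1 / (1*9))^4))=4401012172106422063659 / 68949946815904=63829087.26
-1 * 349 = -349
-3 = -3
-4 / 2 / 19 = -2 / 19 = -0.11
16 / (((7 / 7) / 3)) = 48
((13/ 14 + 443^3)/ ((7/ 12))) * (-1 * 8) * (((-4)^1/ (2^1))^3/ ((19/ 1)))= 467380343424/ 931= 502019702.93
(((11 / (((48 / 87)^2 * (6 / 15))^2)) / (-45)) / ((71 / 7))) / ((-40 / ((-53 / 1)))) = -2886413761 / 1340080128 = -2.15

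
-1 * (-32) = 32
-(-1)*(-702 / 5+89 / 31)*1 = -21317 / 155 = -137.53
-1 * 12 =-12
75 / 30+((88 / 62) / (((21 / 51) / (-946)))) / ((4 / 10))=-3536955 / 434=-8149.67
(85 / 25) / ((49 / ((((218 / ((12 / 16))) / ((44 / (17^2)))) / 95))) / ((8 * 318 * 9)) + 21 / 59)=482273757792 / 50502388195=9.55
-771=-771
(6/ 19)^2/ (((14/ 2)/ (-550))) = -19800/ 2527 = -7.84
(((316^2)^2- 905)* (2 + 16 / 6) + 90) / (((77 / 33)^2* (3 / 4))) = 558388311616 / 49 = 11395679828.90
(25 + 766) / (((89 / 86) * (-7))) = -9718 / 89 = -109.19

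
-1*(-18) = 18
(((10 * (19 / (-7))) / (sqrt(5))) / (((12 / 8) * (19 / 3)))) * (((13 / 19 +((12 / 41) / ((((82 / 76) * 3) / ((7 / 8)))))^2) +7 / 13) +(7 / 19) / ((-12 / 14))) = -6692968546 * sqrt(5) / 14657222307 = -1.02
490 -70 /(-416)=101955 /208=490.17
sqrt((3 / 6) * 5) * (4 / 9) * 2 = 4 * sqrt(10) / 9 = 1.41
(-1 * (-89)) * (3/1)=267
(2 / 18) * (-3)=-1 / 3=-0.33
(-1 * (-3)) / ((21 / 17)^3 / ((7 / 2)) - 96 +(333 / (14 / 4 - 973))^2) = -18471509273 / 587045825938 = -0.03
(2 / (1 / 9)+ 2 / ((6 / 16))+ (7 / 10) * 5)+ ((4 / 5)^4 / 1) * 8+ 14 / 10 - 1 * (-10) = 155663 / 3750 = 41.51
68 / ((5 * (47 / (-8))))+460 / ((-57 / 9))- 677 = -3357441 / 4465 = -751.95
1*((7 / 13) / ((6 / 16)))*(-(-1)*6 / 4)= 28 / 13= 2.15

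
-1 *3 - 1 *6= -9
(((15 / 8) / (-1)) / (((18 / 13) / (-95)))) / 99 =6175 / 4752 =1.30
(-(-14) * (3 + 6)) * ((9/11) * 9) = 10206/11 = 927.82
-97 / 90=-1.08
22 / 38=11 / 19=0.58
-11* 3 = -33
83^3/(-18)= -571787/18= -31765.94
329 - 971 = -642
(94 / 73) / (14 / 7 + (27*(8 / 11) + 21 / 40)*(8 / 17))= 87890 / 784093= 0.11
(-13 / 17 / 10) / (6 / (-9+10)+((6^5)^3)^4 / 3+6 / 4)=-13 / 2769508418905724591061622628847227552387448177915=-0.00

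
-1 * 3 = -3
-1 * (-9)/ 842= 9/ 842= 0.01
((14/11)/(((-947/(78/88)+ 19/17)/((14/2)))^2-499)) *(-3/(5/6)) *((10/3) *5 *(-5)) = 45231650100/2694840976333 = 0.02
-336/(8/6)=-252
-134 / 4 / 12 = -67 / 24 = -2.79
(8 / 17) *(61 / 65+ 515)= 268288 / 1105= 242.79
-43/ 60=-0.72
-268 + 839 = 571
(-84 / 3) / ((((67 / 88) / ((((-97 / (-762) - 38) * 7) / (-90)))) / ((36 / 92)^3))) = -3359880216 / 517645015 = -6.49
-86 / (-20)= 43 / 10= 4.30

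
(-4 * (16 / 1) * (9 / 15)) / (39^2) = -64 / 2535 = -0.03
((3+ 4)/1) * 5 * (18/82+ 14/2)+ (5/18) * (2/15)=279761/1107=252.72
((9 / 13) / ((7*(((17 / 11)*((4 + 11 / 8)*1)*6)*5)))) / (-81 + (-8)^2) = -132 / 5654285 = -0.00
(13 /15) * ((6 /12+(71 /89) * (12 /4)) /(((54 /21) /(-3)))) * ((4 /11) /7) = -1339 /8811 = -0.15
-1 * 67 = -67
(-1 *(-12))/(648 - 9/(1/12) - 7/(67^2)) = 53868/2424053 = 0.02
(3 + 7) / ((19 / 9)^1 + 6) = 1.23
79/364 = 0.22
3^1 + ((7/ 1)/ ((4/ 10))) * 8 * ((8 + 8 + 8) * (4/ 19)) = 13497/ 19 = 710.37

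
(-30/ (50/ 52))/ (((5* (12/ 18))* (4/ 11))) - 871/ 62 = -30836/ 775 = -39.79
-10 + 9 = -1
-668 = -668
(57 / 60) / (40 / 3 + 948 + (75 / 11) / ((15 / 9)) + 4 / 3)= 627 / 638060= 0.00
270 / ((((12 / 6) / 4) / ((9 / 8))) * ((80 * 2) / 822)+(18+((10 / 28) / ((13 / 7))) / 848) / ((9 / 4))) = 33.39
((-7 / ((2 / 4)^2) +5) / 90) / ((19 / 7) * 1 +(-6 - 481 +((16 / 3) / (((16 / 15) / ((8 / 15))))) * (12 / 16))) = 161 / 303840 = 0.00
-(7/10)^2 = -0.49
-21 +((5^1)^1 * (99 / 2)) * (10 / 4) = 2391 / 4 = 597.75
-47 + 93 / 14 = -565 / 14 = -40.36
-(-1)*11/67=11/67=0.16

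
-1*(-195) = 195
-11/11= -1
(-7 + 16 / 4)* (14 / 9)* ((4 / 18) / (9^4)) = -28 / 177147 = -0.00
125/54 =2.31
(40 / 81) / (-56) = -5 / 567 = -0.01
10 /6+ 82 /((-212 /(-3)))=899 /318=2.83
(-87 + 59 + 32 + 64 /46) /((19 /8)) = 992 /437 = 2.27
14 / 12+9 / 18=5 / 3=1.67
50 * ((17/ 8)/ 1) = 425/ 4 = 106.25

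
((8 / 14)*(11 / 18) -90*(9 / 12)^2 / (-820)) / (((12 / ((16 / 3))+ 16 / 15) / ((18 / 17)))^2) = 137566350 / 3284625743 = 0.04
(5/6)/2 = 5/12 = 0.42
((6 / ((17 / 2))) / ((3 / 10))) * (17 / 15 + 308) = 37096 / 51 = 727.37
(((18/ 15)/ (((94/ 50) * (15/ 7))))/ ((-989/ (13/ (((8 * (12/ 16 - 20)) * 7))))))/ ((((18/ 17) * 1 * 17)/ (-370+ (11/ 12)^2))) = -691067/ 9277263072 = -0.00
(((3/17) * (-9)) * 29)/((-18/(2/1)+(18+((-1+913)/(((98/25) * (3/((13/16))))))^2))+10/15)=-22559796/1949396647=-0.01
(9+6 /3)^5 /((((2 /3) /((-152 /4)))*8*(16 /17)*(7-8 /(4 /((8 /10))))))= -260097365 /1152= -225778.96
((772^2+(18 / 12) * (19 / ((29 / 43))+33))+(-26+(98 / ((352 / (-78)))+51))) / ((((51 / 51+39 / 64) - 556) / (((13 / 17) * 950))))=-150293939239600 / 192413463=-781098.87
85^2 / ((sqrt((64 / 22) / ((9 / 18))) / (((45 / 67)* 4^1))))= 325125* sqrt(11) / 134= 8047.15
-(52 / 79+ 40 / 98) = -4128 / 3871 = -1.07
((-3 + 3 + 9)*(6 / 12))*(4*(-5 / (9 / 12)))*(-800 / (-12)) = -8000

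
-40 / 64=-5 / 8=-0.62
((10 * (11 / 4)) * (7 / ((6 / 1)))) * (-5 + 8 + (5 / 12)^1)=15785 / 144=109.62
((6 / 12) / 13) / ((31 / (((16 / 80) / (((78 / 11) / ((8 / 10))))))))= 11 / 392925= 0.00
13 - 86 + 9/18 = -145/2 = -72.50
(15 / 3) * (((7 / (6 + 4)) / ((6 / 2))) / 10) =7 / 60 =0.12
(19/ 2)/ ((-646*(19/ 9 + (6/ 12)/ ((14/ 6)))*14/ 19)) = -171/ 19924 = -0.01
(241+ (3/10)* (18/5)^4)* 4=3642356/3125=1165.55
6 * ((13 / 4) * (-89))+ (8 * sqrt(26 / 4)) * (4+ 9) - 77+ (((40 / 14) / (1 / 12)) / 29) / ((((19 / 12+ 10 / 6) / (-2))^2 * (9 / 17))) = -372914545 / 205842+ 52 * sqrt(26) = -1546.51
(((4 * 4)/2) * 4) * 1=32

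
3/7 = 0.43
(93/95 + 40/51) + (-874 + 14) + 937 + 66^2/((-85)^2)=32684972/411825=79.37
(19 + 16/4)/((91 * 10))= 23/910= 0.03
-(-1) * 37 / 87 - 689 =-59906 / 87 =-688.57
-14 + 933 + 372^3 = 51479767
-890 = -890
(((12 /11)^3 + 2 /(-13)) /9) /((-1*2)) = -9901 /155727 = -0.06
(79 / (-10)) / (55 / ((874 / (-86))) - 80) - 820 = -819.91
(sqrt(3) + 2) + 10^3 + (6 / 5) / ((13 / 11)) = sqrt(3) + 65196 / 65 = 1004.75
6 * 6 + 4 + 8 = 48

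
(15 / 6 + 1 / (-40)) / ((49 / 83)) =8217 / 1960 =4.19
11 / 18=0.61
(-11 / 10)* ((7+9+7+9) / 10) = -88 / 25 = -3.52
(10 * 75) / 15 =50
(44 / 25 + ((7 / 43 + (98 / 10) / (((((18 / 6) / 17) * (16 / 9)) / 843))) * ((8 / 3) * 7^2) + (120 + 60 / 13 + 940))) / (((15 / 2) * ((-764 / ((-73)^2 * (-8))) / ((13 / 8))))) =1537994209488019 / 36958500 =41614086.33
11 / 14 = 0.79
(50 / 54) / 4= 25 / 108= 0.23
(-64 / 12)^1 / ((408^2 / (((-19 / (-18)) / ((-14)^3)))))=19 / 1541623104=0.00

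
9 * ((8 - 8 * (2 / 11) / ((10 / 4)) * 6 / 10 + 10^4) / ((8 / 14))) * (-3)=-130036914 / 275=-472861.51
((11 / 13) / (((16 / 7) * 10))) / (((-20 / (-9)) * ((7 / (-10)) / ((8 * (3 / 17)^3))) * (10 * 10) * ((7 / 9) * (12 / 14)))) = -8019 / 510952000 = -0.00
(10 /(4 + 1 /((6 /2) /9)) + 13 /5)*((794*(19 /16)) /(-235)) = -16.16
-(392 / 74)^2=-38416 / 1369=-28.06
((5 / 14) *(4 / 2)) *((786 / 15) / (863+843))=0.02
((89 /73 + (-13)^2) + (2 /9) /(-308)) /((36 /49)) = 120556541 /520344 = 231.69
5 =5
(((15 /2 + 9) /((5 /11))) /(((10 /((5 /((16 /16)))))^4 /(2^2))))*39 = 14157 /40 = 353.92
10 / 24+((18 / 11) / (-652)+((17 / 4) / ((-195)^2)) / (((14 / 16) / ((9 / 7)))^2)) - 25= -5366130767357 / 218263145100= -24.59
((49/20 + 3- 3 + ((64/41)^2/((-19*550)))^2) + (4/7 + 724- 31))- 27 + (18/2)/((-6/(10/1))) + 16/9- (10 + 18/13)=162861066633691058779/252727155628447500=644.41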